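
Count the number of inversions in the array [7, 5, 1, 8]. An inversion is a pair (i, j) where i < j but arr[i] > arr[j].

Finding inversions in [7, 5, 1, 8]:

(0, 1): arr[0]=7 > arr[1]=5
(0, 2): arr[0]=7 > arr[2]=1
(1, 2): arr[1]=5 > arr[2]=1

Total inversions: 3

The array has 3 inversion(s): (0,1), (0,2), (1,2). Each pair (i,j) satisfies i < j and arr[i] > arr[j].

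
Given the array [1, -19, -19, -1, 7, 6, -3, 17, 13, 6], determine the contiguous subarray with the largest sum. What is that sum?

Using Kadane's algorithm on [1, -19, -19, -1, 7, 6, -3, 17, 13, 6]:

Scanning through the array:
Position 1 (value -19): max_ending_here = -18, max_so_far = 1
Position 2 (value -19): max_ending_here = -19, max_so_far = 1
Position 3 (value -1): max_ending_here = -1, max_so_far = 1
Position 4 (value 7): max_ending_here = 7, max_so_far = 7
Position 5 (value 6): max_ending_here = 13, max_so_far = 13
Position 6 (value -3): max_ending_here = 10, max_so_far = 13
Position 7 (value 17): max_ending_here = 27, max_so_far = 27
Position 8 (value 13): max_ending_here = 40, max_so_far = 40
Position 9 (value 6): max_ending_here = 46, max_so_far = 46

Maximum subarray: [7, 6, -3, 17, 13, 6]
Maximum sum: 46

The maximum subarray is [7, 6, -3, 17, 13, 6] with sum 46. This subarray runs from index 4 to index 9.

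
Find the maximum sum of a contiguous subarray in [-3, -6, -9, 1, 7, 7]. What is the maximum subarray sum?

Using Kadane's algorithm on [-3, -6, -9, 1, 7, 7]:

Scanning through the array:
Position 1 (value -6): max_ending_here = -6, max_so_far = -3
Position 2 (value -9): max_ending_here = -9, max_so_far = -3
Position 3 (value 1): max_ending_here = 1, max_so_far = 1
Position 4 (value 7): max_ending_here = 8, max_so_far = 8
Position 5 (value 7): max_ending_here = 15, max_so_far = 15

Maximum subarray: [1, 7, 7]
Maximum sum: 15

The maximum subarray is [1, 7, 7] with sum 15. This subarray runs from index 3 to index 5.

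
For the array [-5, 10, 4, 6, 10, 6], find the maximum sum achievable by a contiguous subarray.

Using Kadane's algorithm on [-5, 10, 4, 6, 10, 6]:

Scanning through the array:
Position 1 (value 10): max_ending_here = 10, max_so_far = 10
Position 2 (value 4): max_ending_here = 14, max_so_far = 14
Position 3 (value 6): max_ending_here = 20, max_so_far = 20
Position 4 (value 10): max_ending_here = 30, max_so_far = 30
Position 5 (value 6): max_ending_here = 36, max_so_far = 36

Maximum subarray: [10, 4, 6, 10, 6]
Maximum sum: 36

The maximum subarray is [10, 4, 6, 10, 6] with sum 36. This subarray runs from index 1 to index 5.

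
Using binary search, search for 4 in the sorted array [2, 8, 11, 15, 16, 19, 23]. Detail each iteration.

Binary search for 4 in [2, 8, 11, 15, 16, 19, 23]:

lo=0, hi=6, mid=3, arr[mid]=15 -> 15 > 4, search left half
lo=0, hi=2, mid=1, arr[mid]=8 -> 8 > 4, search left half
lo=0, hi=0, mid=0, arr[mid]=2 -> 2 < 4, search right half
lo=1 > hi=0, target 4 not found

Binary search determines that 4 is not in the array after 3 comparisons. The search space was exhausted without finding the target.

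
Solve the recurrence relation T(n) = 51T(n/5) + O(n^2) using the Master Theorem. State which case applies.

Master Theorem for T(n) = 51T(n/5) + O(n^2):

a = 51, b = 5, c = 2
log_b(a) = log_5(51) = 2.4430

Case 1: c = 2 < log_5(51) = 2.4430
T(n) = O(n^(log_5 51))

For T(n) = 51T(n/5) + O(n^2): log_5(51) = 2.4430. This is Case 1 of the Master Theorem (c < log_b(a), work dominated by leaves), giving O(n^(log_5 51)).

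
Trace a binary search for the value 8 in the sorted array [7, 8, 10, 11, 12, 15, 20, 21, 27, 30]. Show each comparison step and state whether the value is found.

Binary search for 8 in [7, 8, 10, 11, 12, 15, 20, 21, 27, 30]:

lo=0, hi=9, mid=4, arr[mid]=12 -> 12 > 8, search left half
lo=0, hi=3, mid=1, arr[mid]=8 -> Found target at index 1!

Binary search finds 8 at index 1 after 2 comparisons. The search repeatedly halves the search space by comparing with the middle element.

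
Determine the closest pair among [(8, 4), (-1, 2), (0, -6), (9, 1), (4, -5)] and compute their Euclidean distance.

Computing all pairwise distances among 5 points:

d((8, 4), (-1, 2)) = 9.2195
d((8, 4), (0, -6)) = 12.8062
d((8, 4), (9, 1)) = 3.1623 <-- minimum
d((8, 4), (4, -5)) = 9.8489
d((-1, 2), (0, -6)) = 8.0623
d((-1, 2), (9, 1)) = 10.0499
d((-1, 2), (4, -5)) = 8.6023
d((0, -6), (9, 1)) = 11.4018
d((0, -6), (4, -5)) = 4.1231
d((9, 1), (4, -5)) = 7.8102

Closest pair: (8, 4) and (9, 1) with distance 3.1623

The closest pair is (8, 4) and (9, 1) with Euclidean distance 3.1623. For 5 points, brute-force pairwise comparison is shown above. For large n, the divide-and-conquer algorithm (sort by x, recurse on halves, check the dividing strip) achieves O(n log n).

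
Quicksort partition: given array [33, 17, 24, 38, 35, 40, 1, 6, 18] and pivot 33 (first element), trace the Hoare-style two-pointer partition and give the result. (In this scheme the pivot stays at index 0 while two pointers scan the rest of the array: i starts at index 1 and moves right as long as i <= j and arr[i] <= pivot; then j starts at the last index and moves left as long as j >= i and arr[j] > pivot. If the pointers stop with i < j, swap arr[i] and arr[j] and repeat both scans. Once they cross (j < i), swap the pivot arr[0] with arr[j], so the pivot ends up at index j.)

Hoare-style two-pointer partition with pivot = 33:

Initial array: [33, 17, 24, 38, 35, 40, 1, 6, 18]

Pointers start at i = 1, j = 8.
i stops at index 3 (arr[3]=38 > 33), j stops at index 8 (arr[8]=18 <= 33): swap arr[3] and arr[8], array becomes [33, 17, 24, 18, 35, 40, 1, 6, 38]
i stops at index 4 (arr[4]=35 > 33), j stops at index 7 (arr[7]=6 <= 33): swap arr[4] and arr[7], array becomes [33, 17, 24, 18, 6, 40, 1, 35, 38]
i stops at index 5 (arr[5]=40 > 33), j stops at index 6 (arr[6]=1 <= 33): swap arr[5] and arr[6], array becomes [33, 17, 24, 18, 6, 1, 40, 35, 38]
i ends at 6, j ends at 5: the pointers have crossed (j < i), so scanning stops.

Swap pivot arr[0] with arr[5] to place pivot at position 5: [1, 17, 24, 18, 6, 33, 40, 35, 38]
Pivot position: 5

After partitioning with pivot 33, the array becomes [1, 17, 24, 18, 6, 33, 40, 35, 38]. The pivot is placed at index 5. All elements to the left of the pivot are <= 33, and all elements to the right are > 33.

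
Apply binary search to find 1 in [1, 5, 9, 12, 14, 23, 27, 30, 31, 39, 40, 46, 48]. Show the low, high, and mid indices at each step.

Binary search for 1 in [1, 5, 9, 12, 14, 23, 27, 30, 31, 39, 40, 46, 48]:

lo=0, hi=12, mid=6, arr[mid]=27 -> 27 > 1, search left half
lo=0, hi=5, mid=2, arr[mid]=9 -> 9 > 1, search left half
lo=0, hi=1, mid=0, arr[mid]=1 -> Found target at index 0!

Binary search finds 1 at index 0 after 3 comparisons. The search repeatedly halves the search space by comparing with the middle element.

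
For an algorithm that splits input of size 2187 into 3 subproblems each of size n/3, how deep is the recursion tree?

For divide and conquer with division factor 3:

Problem sizes at each level:
Level 0: 2187
Level 1: 729
Level 2: 243
Level 3: 81
Level 4: 27
Level 5: 9
Level 6: 3
Level 7: 1

The root is level 0 and the size-1 base case is level 7 (the tree spans levels 0 through 7, i.e. 8 levels counting the root), so the depth is the number of divisions: log_3(2187) = 7

The recursion tree depth is log_3(2187) = 7. At each level, the problem size is divided by 3, so it takes 7 divisions to reduce to a base case of size 1. The algorithm makes 3 recursive calls at each level.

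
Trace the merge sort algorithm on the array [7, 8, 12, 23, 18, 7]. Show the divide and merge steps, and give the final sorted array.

Merge sort trace:

Split: [7, 8, 12, 23, 18, 7] -> [7, 8, 12] and [23, 18, 7]
  Split: [7, 8, 12] -> [7] and [8, 12]
    Split: [8, 12] -> [8] and [12]
    Merge: [8] + [12] -> [8, 12]
  Merge: [7] + [8, 12] -> [7, 8, 12]
  Split: [23, 18, 7] -> [23] and [18, 7]
    Split: [18, 7] -> [18] and [7]
    Merge: [18] + [7] -> [7, 18]
  Merge: [23] + [7, 18] -> [7, 18, 23]
Merge: [7, 8, 12] + [7, 18, 23] -> [7, 7, 8, 12, 18, 23]

Final sorted array: [7, 7, 8, 12, 18, 23]

The merge sort proceeds by recursively splitting the array and merging sorted halves.
After all merges, the sorted array is [7, 7, 8, 12, 18, 23].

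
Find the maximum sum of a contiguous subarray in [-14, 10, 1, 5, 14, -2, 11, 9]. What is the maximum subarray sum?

Using Kadane's algorithm on [-14, 10, 1, 5, 14, -2, 11, 9]:

Scanning through the array:
Position 1 (value 10): max_ending_here = 10, max_so_far = 10
Position 2 (value 1): max_ending_here = 11, max_so_far = 11
Position 3 (value 5): max_ending_here = 16, max_so_far = 16
Position 4 (value 14): max_ending_here = 30, max_so_far = 30
Position 5 (value -2): max_ending_here = 28, max_so_far = 30
Position 6 (value 11): max_ending_here = 39, max_so_far = 39
Position 7 (value 9): max_ending_here = 48, max_so_far = 48

Maximum subarray: [10, 1, 5, 14, -2, 11, 9]
Maximum sum: 48

The maximum subarray is [10, 1, 5, 14, -2, 11, 9] with sum 48. This subarray runs from index 1 to index 7.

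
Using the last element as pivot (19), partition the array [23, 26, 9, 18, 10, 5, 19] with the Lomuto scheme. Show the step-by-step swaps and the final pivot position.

Lomuto partition with pivot = 19:

Initial array: [23, 26, 9, 18, 10, 5, 19]

arr[0]=23 > 19: no swap
arr[1]=26 > 19: no swap
arr[2]=9 <= 19: swap with position 0, array becomes [9, 26, 23, 18, 10, 5, 19]
arr[3]=18 <= 19: swap with position 1, array becomes [9, 18, 23, 26, 10, 5, 19]
arr[4]=10 <= 19: swap with position 2, array becomes [9, 18, 10, 26, 23, 5, 19]
arr[5]=5 <= 19: swap with position 3, array becomes [9, 18, 10, 5, 23, 26, 19]

Place pivot at position 4: [9, 18, 10, 5, 19, 26, 23]
Pivot position: 4

After partitioning with pivot 19, the array becomes [9, 18, 10, 5, 19, 26, 23]. The pivot is placed at index 4. All elements to the left of the pivot are <= 19, and all elements to the right are > 19.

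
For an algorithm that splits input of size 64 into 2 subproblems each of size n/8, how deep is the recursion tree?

For divide and conquer with division factor 8:

Problem sizes at each level:
Level 0: 64
Level 1: 8
Level 2: 1

The root is level 0 and the size-1 base case is level 2 (the tree spans levels 0 through 2, i.e. 3 levels counting the root), so the depth is the number of divisions: log_8(64) = 2

The recursion tree depth is log_8(64) = 2. At each level, the problem size is divided by 8, so it takes 2 divisions to reduce to a base case of size 1. The algorithm makes 2 recursive calls at each level.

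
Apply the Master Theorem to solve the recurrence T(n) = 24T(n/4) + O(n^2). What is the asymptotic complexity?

Master Theorem for T(n) = 24T(n/4) + O(n^2):

a = 24, b = 4, c = 2
log_b(a) = log_4(24) = 2.2925

Case 1: c = 2 < log_4(24) = 2.2925
T(n) = O(n^(log_4 24))

For T(n) = 24T(n/4) + O(n^2): log_4(24) = 2.2925. This is Case 1 of the Master Theorem (c < log_b(a), work dominated by leaves), giving O(n^(log_4 24)).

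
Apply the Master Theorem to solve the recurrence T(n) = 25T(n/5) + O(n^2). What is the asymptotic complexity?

Master Theorem for T(n) = 25T(n/5) + O(n^2):

a = 25, b = 5, c = 2
log_b(a) = log_5(25) = 2.0000

Case 2: c = 2 = log_5(25) = 2.0000
T(n) = O(n^2 log n) = O(n^2 log n)

For T(n) = 25T(n/5) + O(n^2): log_5(25) = 2.0000. This is Case 2 of the Master Theorem (c = log_b(a), equal work at all levels), giving O(n^2 log n).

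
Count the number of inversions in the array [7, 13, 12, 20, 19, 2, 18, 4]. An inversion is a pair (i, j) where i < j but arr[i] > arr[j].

Finding inversions in [7, 13, 12, 20, 19, 2, 18, 4]:

(0, 5): arr[0]=7 > arr[5]=2
(0, 7): arr[0]=7 > arr[7]=4
(1, 2): arr[1]=13 > arr[2]=12
(1, 5): arr[1]=13 > arr[5]=2
(1, 7): arr[1]=13 > arr[7]=4
(2, 5): arr[2]=12 > arr[5]=2
(2, 7): arr[2]=12 > arr[7]=4
(3, 4): arr[3]=20 > arr[4]=19
(3, 5): arr[3]=20 > arr[5]=2
(3, 6): arr[3]=20 > arr[6]=18
(3, 7): arr[3]=20 > arr[7]=4
(4, 5): arr[4]=19 > arr[5]=2
(4, 6): arr[4]=19 > arr[6]=18
(4, 7): arr[4]=19 > arr[7]=4
(6, 7): arr[6]=18 > arr[7]=4

Total inversions: 15

The array has 15 inversion(s): (0,5), (0,7), (1,2), (1,5), (1,7), (2,5), (2,7), (3,4), (3,5), (3,6), (3,7), (4,5), (4,6), (4,7), (6,7). Each pair (i,j) satisfies i < j and arr[i] > arr[j].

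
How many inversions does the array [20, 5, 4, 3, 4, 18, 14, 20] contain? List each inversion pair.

Finding inversions in [20, 5, 4, 3, 4, 18, 14, 20]:

(0, 1): arr[0]=20 > arr[1]=5
(0, 2): arr[0]=20 > arr[2]=4
(0, 3): arr[0]=20 > arr[3]=3
(0, 4): arr[0]=20 > arr[4]=4
(0, 5): arr[0]=20 > arr[5]=18
(0, 6): arr[0]=20 > arr[6]=14
(1, 2): arr[1]=5 > arr[2]=4
(1, 3): arr[1]=5 > arr[3]=3
(1, 4): arr[1]=5 > arr[4]=4
(2, 3): arr[2]=4 > arr[3]=3
(5, 6): arr[5]=18 > arr[6]=14

Total inversions: 11

The array has 11 inversion(s): (0,1), (0,2), (0,3), (0,4), (0,5), (0,6), (1,2), (1,3), (1,4), (2,3), (5,6). Each pair (i,j) satisfies i < j and arr[i] > arr[j].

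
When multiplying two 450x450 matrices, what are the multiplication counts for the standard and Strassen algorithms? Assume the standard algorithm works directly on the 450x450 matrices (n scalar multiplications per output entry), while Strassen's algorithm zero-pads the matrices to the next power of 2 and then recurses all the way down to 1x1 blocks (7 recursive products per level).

Matrix multiplication for 450x450 matrices:

Strassen's algorithm requires power-of-2 dimensions. Pad 450x450 to 512x512 (next power of 2).

Standard algorithm: 450^3 = 91125000 multiplications
Strassen's algorithm: 7^(log2(512)) = 7^9 = 40353607 multiplications
Savings: 91125000 - 40353607 = 50771393 multiplications

Standard: 91125000 multiplications (450^3). Strassen: 40353607 multiplications (7^9, after padding to 512x512). Strassen reduces 8 recursive multiplications to 7 at each level.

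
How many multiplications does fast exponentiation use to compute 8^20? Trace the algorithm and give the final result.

Computing 8^20 by squaring (build up from 8^1; each line after the first costs one multiplication):

8^1 = 8
8^2 = (8^1)^2 = 8^2 = 64
8^4 = (8^2)^2 = 64^2 = 4096
8^5 = 8 * 8^4 = 8 * 4096 = 32768
8^10 = (8^5)^2 = 32768^2 = 1073741824
8^20 = (8^10)^2 = 1073741824^2 = 1152921504606846976

Result: 1152921504606846976
Multiplications needed: 5 (5 lines after 8^1)

8^20 = 1152921504606846976. Using exponentiation by squaring, this requires 5 multiplications. The key idea: if the exponent is even, square the half-power; if odd, multiply by the base once.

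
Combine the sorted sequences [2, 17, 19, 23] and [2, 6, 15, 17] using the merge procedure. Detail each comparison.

Merging process:

Compare 2 vs 2: take 2 from left. Merged: [2]
Compare 17 vs 2: take 2 from right. Merged: [2, 2]
Compare 17 vs 6: take 6 from right. Merged: [2, 2, 6]
Compare 17 vs 15: take 15 from right. Merged: [2, 2, 6, 15]
Compare 17 vs 17: take 17 from left. Merged: [2, 2, 6, 15, 17]
Compare 19 vs 17: take 17 from right. Merged: [2, 2, 6, 15, 17, 17]
Append remaining from left: [19, 23]. Merged: [2, 2, 6, 15, 17, 17, 19, 23]

Final merged array: [2, 2, 6, 15, 17, 17, 19, 23]
Total comparisons: 6

The merged array is [2, 2, 6, 15, 17, 17, 19, 23], requiring 6 comparisons. The merge step runs in O(n) time where n is the total number of elements.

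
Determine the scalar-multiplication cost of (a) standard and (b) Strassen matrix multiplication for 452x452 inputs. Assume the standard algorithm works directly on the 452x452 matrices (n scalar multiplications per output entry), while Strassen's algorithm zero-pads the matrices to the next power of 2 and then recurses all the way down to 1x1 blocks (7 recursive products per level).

Matrix multiplication for 452x452 matrices:

Strassen's algorithm requires power-of-2 dimensions. Pad 452x452 to 512x512 (next power of 2).

Standard algorithm: 452^3 = 92345408 multiplications
Strassen's algorithm: 7^(log2(512)) = 7^9 = 40353607 multiplications
Savings: 92345408 - 40353607 = 51991801 multiplications

Standard: 92345408 multiplications (452^3). Strassen: 40353607 multiplications (7^9, after padding to 512x512). Strassen reduces 8 recursive multiplications to 7 at each level.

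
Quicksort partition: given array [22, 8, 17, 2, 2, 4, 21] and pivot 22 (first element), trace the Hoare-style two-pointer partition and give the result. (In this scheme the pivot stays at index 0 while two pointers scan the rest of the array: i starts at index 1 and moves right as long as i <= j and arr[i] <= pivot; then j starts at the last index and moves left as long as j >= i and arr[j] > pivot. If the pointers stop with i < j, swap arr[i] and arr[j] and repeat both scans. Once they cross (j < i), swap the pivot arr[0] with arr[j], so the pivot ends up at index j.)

Hoare-style two-pointer partition with pivot = 22:

Initial array: [22, 8, 17, 2, 2, 4, 21]

Pointers start at i = 1, j = 6.
i ends at 7, j ends at 6: the pointers have crossed (j < i), so scanning stops.

Swap pivot arr[0] with arr[6] to place pivot at position 6: [21, 8, 17, 2, 2, 4, 22]
Pivot position: 6

After partitioning with pivot 22, the array becomes [21, 8, 17, 2, 2, 4, 22]. The pivot is placed at index 6. All elements to the left of the pivot are <= 22, and all elements to the right are > 22.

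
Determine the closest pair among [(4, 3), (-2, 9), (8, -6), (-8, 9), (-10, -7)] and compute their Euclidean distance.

Computing all pairwise distances among 5 points:

d((4, 3), (-2, 9)) = 8.4853
d((4, 3), (8, -6)) = 9.8489
d((4, 3), (-8, 9)) = 13.4164
d((4, 3), (-10, -7)) = 17.2047
d((-2, 9), (8, -6)) = 18.0278
d((-2, 9), (-8, 9)) = 6.0 <-- minimum
d((-2, 9), (-10, -7)) = 17.8885
d((8, -6), (-8, 9)) = 21.9317
d((8, -6), (-10, -7)) = 18.0278
d((-8, 9), (-10, -7)) = 16.1245

Closest pair: (-2, 9) and (-8, 9) with distance 6.0

The closest pair is (-2, 9) and (-8, 9) with Euclidean distance 6.0. For 5 points, brute-force pairwise comparison is shown above. For large n, the divide-and-conquer algorithm (sort by x, recurse on halves, check the dividing strip) achieves O(n log n).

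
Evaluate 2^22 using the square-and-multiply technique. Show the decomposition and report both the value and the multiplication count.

Computing 2^22 by squaring (build up from 2^1; each line after the first costs one multiplication):

2^1 = 2
2^2 = (2^1)^2 = 2^2 = 4
2^4 = (2^2)^2 = 4^2 = 16
2^5 = 2 * 2^4 = 2 * 16 = 32
2^10 = (2^5)^2 = 32^2 = 1024
2^11 = 2 * 2^10 = 2 * 1024 = 2048
2^22 = (2^11)^2 = 2048^2 = 4194304

Result: 4194304
Multiplications needed: 6 (6 lines after 2^1)

2^22 = 4194304. Using exponentiation by squaring, this requires 6 multiplications. The key idea: if the exponent is even, square the half-power; if odd, multiply by the base once.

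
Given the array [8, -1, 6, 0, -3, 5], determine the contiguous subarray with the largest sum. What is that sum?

Using Kadane's algorithm on [8, -1, 6, 0, -3, 5]:

Scanning through the array:
Position 1 (value -1): max_ending_here = 7, max_so_far = 8
Position 2 (value 6): max_ending_here = 13, max_so_far = 13
Position 3 (value 0): max_ending_here = 13, max_so_far = 13
Position 4 (value -3): max_ending_here = 10, max_so_far = 13
Position 5 (value 5): max_ending_here = 15, max_so_far = 15

Maximum subarray: [8, -1, 6, 0, -3, 5]
Maximum sum: 15

The maximum subarray is [8, -1, 6, 0, -3, 5] with sum 15. This subarray runs from index 0 to index 5.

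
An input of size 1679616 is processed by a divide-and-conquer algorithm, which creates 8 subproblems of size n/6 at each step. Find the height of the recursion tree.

For divide and conquer with division factor 6:

Problem sizes at each level:
Level 0: 1679616
Level 1: 279936
Level 2: 46656
Level 3: 7776
Level 4: 1296
Level 5: 216
Level 6: 36
Level 7: 6
Level 8: 1

The root is level 0 and the size-1 base case is level 8 (the tree spans levels 0 through 8, i.e. 9 levels counting the root), so the depth is the number of divisions: log_6(1679616) = 8

The recursion tree depth is log_6(1679616) = 8. At each level, the problem size is divided by 6, so it takes 8 divisions to reduce to a base case of size 1. The algorithm makes 8 recursive calls at each level.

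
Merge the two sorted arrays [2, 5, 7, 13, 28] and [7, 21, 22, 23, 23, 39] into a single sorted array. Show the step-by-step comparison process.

Merging process:

Compare 2 vs 7: take 2 from left. Merged: [2]
Compare 5 vs 7: take 5 from left. Merged: [2, 5]
Compare 7 vs 7: take 7 from left. Merged: [2, 5, 7]
Compare 13 vs 7: take 7 from right. Merged: [2, 5, 7, 7]
Compare 13 vs 21: take 13 from left. Merged: [2, 5, 7, 7, 13]
Compare 28 vs 21: take 21 from right. Merged: [2, 5, 7, 7, 13, 21]
Compare 28 vs 22: take 22 from right. Merged: [2, 5, 7, 7, 13, 21, 22]
Compare 28 vs 23: take 23 from right. Merged: [2, 5, 7, 7, 13, 21, 22, 23]
Compare 28 vs 23: take 23 from right. Merged: [2, 5, 7, 7, 13, 21, 22, 23, 23]
Compare 28 vs 39: take 28 from left. Merged: [2, 5, 7, 7, 13, 21, 22, 23, 23, 28]
Append remaining from right: [39]. Merged: [2, 5, 7, 7, 13, 21, 22, 23, 23, 28, 39]

Final merged array: [2, 5, 7, 7, 13, 21, 22, 23, 23, 28, 39]
Total comparisons: 10

The merged array is [2, 5, 7, 7, 13, 21, 22, 23, 23, 28, 39], requiring 10 comparisons. The merge step runs in O(n) time where n is the total number of elements.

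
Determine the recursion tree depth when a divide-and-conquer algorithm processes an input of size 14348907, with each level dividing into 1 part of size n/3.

For divide and conquer with division factor 3:

Problem sizes at each level:
Level 0: 14348907
Level 1: 4782969
Level 2: 1594323
Level 3: 531441
Level 4: 177147
Level 5: 59049
Level 6: 19683
Level 7: 6561
Level 8: 2187
Level 9: 729
Level 10: 243
Level 11: 81
Level 12: 27
Level 13: 9
Level 14: 3
Level 15: 1

The root is level 0 and the size-1 base case is level 15 (the tree spans levels 0 through 15, i.e. 16 levels counting the root), so the depth is the number of divisions: log_3(14348907) = 15

The recursion tree depth is log_3(14348907) = 15. At each level, the problem size is divided by 3, so it takes 15 divisions to reduce to a base case of size 1. The algorithm makes 1 recursive call at each level.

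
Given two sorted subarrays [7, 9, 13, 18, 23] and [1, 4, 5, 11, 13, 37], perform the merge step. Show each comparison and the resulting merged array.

Merging process:

Compare 7 vs 1: take 1 from right. Merged: [1]
Compare 7 vs 4: take 4 from right. Merged: [1, 4]
Compare 7 vs 5: take 5 from right. Merged: [1, 4, 5]
Compare 7 vs 11: take 7 from left. Merged: [1, 4, 5, 7]
Compare 9 vs 11: take 9 from left. Merged: [1, 4, 5, 7, 9]
Compare 13 vs 11: take 11 from right. Merged: [1, 4, 5, 7, 9, 11]
Compare 13 vs 13: take 13 from left. Merged: [1, 4, 5, 7, 9, 11, 13]
Compare 18 vs 13: take 13 from right. Merged: [1, 4, 5, 7, 9, 11, 13, 13]
Compare 18 vs 37: take 18 from left. Merged: [1, 4, 5, 7, 9, 11, 13, 13, 18]
Compare 23 vs 37: take 23 from left. Merged: [1, 4, 5, 7, 9, 11, 13, 13, 18, 23]
Append remaining from right: [37]. Merged: [1, 4, 5, 7, 9, 11, 13, 13, 18, 23, 37]

Final merged array: [1, 4, 5, 7, 9, 11, 13, 13, 18, 23, 37]
Total comparisons: 10

The merged array is [1, 4, 5, 7, 9, 11, 13, 13, 18, 23, 37], requiring 10 comparisons. The merge step runs in O(n) time where n is the total number of elements.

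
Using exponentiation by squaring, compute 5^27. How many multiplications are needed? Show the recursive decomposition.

Computing 5^27 by squaring (build up from 5^1; each line after the first costs one multiplication):

5^1 = 5
5^2 = (5^1)^2 = 5^2 = 25
5^3 = 5 * 5^2 = 5 * 25 = 125
5^6 = (5^3)^2 = 125^2 = 15625
5^12 = (5^6)^2 = 15625^2 = 244140625
5^13 = 5 * 5^12 = 5 * 244140625 = 1220703125
5^26 = (5^13)^2 = 1220703125^2 = 1490116119384765625
5^27 = 5 * 5^26 = 5 * 1490116119384765625 = 7450580596923828125

Result: 7450580596923828125
Multiplications needed: 7 (7 lines after 5^1)

5^27 = 7450580596923828125. Using exponentiation by squaring, this requires 7 multiplications. The key idea: if the exponent is even, square the half-power; if odd, multiply by the base once.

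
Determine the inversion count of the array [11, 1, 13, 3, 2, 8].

Finding inversions in [11, 1, 13, 3, 2, 8]:

(0, 1): arr[0]=11 > arr[1]=1
(0, 3): arr[0]=11 > arr[3]=3
(0, 4): arr[0]=11 > arr[4]=2
(0, 5): arr[0]=11 > arr[5]=8
(2, 3): arr[2]=13 > arr[3]=3
(2, 4): arr[2]=13 > arr[4]=2
(2, 5): arr[2]=13 > arr[5]=8
(3, 4): arr[3]=3 > arr[4]=2

Total inversions: 8

The array has 8 inversion(s): (0,1), (0,3), (0,4), (0,5), (2,3), (2,4), (2,5), (3,4). Each pair (i,j) satisfies i < j and arr[i] > arr[j].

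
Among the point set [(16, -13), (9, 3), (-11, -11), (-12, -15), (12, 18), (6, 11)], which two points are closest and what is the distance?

Computing all pairwise distances among 6 points:

d((16, -13), (9, 3)) = 17.4642
d((16, -13), (-11, -11)) = 27.074
d((16, -13), (-12, -15)) = 28.0713
d((16, -13), (12, 18)) = 31.257
d((16, -13), (6, 11)) = 26.0
d((9, 3), (-11, -11)) = 24.4131
d((9, 3), (-12, -15)) = 27.6586
d((9, 3), (12, 18)) = 15.2971
d((9, 3), (6, 11)) = 8.544
d((-11, -11), (-12, -15)) = 4.1231 <-- minimum
d((-11, -11), (12, 18)) = 37.0135
d((-11, -11), (6, 11)) = 27.8029
d((-12, -15), (12, 18)) = 40.8044
d((-12, -15), (6, 11)) = 31.6228
d((12, 18), (6, 11)) = 9.2195

Closest pair: (-11, -11) and (-12, -15) with distance 4.1231

The closest pair is (-11, -11) and (-12, -15) with Euclidean distance 4.1231. For 6 points, brute-force pairwise comparison is shown above. For large n, the divide-and-conquer algorithm (sort by x, recurse on halves, check the dividing strip) achieves O(n log n).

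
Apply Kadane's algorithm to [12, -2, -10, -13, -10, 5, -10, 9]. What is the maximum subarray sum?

Using Kadane's algorithm on [12, -2, -10, -13, -10, 5, -10, 9]:

Scanning through the array:
Position 1 (value -2): max_ending_here = 10, max_so_far = 12
Position 2 (value -10): max_ending_here = 0, max_so_far = 12
Position 3 (value -13): max_ending_here = -13, max_so_far = 12
Position 4 (value -10): max_ending_here = -10, max_so_far = 12
Position 5 (value 5): max_ending_here = 5, max_so_far = 12
Position 6 (value -10): max_ending_here = -5, max_so_far = 12
Position 7 (value 9): max_ending_here = 9, max_so_far = 12

Maximum subarray: [12]
Maximum sum: 12

The maximum subarray is [12] with sum 12. This subarray runs from index 0 to index 0.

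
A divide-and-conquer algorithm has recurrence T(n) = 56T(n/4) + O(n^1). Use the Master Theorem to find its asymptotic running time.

Master Theorem for T(n) = 56T(n/4) + O(n^1):

a = 56, b = 4, c = 1
log_b(a) = log_4(56) = 2.9037

Case 1: c = 1 < log_4(56) = 2.9037
T(n) = O(n^(log_4 56))

For T(n) = 56T(n/4) + O(n^1): log_4(56) = 2.9037. This is Case 1 of the Master Theorem (c < log_b(a), work dominated by leaves), giving O(n^(log_4 56)).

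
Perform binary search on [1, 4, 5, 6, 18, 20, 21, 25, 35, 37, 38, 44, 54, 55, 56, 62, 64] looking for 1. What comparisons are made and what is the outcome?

Binary search for 1 in [1, 4, 5, 6, 18, 20, 21, 25, 35, 37, 38, 44, 54, 55, 56, 62, 64]:

lo=0, hi=16, mid=8, arr[mid]=35 -> 35 > 1, search left half
lo=0, hi=7, mid=3, arr[mid]=6 -> 6 > 1, search left half
lo=0, hi=2, mid=1, arr[mid]=4 -> 4 > 1, search left half
lo=0, hi=0, mid=0, arr[mid]=1 -> Found target at index 0!

Binary search finds 1 at index 0 after 4 comparisons. The search repeatedly halves the search space by comparing with the middle element.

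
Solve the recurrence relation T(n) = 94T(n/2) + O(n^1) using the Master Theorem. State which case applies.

Master Theorem for T(n) = 94T(n/2) + O(n^1):

a = 94, b = 2, c = 1
log_b(a) = log_2(94) = 6.5546

Case 1: c = 1 < log_2(94) = 6.5546
T(n) = O(n^(log_2 94))

For T(n) = 94T(n/2) + O(n^1): log_2(94) = 6.5546. This is Case 1 of the Master Theorem (c < log_b(a), work dominated by leaves), giving O(n^(log_2 94)).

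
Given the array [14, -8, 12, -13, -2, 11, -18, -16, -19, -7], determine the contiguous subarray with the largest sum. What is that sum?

Using Kadane's algorithm on [14, -8, 12, -13, -2, 11, -18, -16, -19, -7]:

Scanning through the array:
Position 1 (value -8): max_ending_here = 6, max_so_far = 14
Position 2 (value 12): max_ending_here = 18, max_so_far = 18
Position 3 (value -13): max_ending_here = 5, max_so_far = 18
Position 4 (value -2): max_ending_here = 3, max_so_far = 18
Position 5 (value 11): max_ending_here = 14, max_so_far = 18
Position 6 (value -18): max_ending_here = -4, max_so_far = 18
Position 7 (value -16): max_ending_here = -16, max_so_far = 18
Position 8 (value -19): max_ending_here = -19, max_so_far = 18
Position 9 (value -7): max_ending_here = -7, max_so_far = 18

Maximum subarray: [14, -8, 12]
Maximum sum: 18

The maximum subarray is [14, -8, 12] with sum 18. This subarray runs from index 0 to index 2.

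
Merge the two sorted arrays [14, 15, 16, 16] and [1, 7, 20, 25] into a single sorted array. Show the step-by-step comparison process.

Merging process:

Compare 14 vs 1: take 1 from right. Merged: [1]
Compare 14 vs 7: take 7 from right. Merged: [1, 7]
Compare 14 vs 20: take 14 from left. Merged: [1, 7, 14]
Compare 15 vs 20: take 15 from left. Merged: [1, 7, 14, 15]
Compare 16 vs 20: take 16 from left. Merged: [1, 7, 14, 15, 16]
Compare 16 vs 20: take 16 from left. Merged: [1, 7, 14, 15, 16, 16]
Append remaining from right: [20, 25]. Merged: [1, 7, 14, 15, 16, 16, 20, 25]

Final merged array: [1, 7, 14, 15, 16, 16, 20, 25]
Total comparisons: 6

The merged array is [1, 7, 14, 15, 16, 16, 20, 25], requiring 6 comparisons. The merge step runs in O(n) time where n is the total number of elements.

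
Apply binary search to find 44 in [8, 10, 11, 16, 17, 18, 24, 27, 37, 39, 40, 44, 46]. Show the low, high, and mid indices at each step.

Binary search for 44 in [8, 10, 11, 16, 17, 18, 24, 27, 37, 39, 40, 44, 46]:

lo=0, hi=12, mid=6, arr[mid]=24 -> 24 < 44, search right half
lo=7, hi=12, mid=9, arr[mid]=39 -> 39 < 44, search right half
lo=10, hi=12, mid=11, arr[mid]=44 -> Found target at index 11!

Binary search finds 44 at index 11 after 3 comparisons. The search repeatedly halves the search space by comparing with the middle element.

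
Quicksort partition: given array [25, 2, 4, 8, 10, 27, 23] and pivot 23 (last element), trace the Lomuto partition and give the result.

Lomuto partition with pivot = 23:

Initial array: [25, 2, 4, 8, 10, 27, 23]

arr[0]=25 > 23: no swap
arr[1]=2 <= 23: swap with position 0, array becomes [2, 25, 4, 8, 10, 27, 23]
arr[2]=4 <= 23: swap with position 1, array becomes [2, 4, 25, 8, 10, 27, 23]
arr[3]=8 <= 23: swap with position 2, array becomes [2, 4, 8, 25, 10, 27, 23]
arr[4]=10 <= 23: swap with position 3, array becomes [2, 4, 8, 10, 25, 27, 23]
arr[5]=27 > 23: no swap

Place pivot at position 4: [2, 4, 8, 10, 23, 27, 25]
Pivot position: 4

After partitioning with pivot 23, the array becomes [2, 4, 8, 10, 23, 27, 25]. The pivot is placed at index 4. All elements to the left of the pivot are <= 23, and all elements to the right are > 23.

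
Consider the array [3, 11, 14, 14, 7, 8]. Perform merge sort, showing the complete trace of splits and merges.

Merge sort trace:

Split: [3, 11, 14, 14, 7, 8] -> [3, 11, 14] and [14, 7, 8]
  Split: [3, 11, 14] -> [3] and [11, 14]
    Split: [11, 14] -> [11] and [14]
    Merge: [11] + [14] -> [11, 14]
  Merge: [3] + [11, 14] -> [3, 11, 14]
  Split: [14, 7, 8] -> [14] and [7, 8]
    Split: [7, 8] -> [7] and [8]
    Merge: [7] + [8] -> [7, 8]
  Merge: [14] + [7, 8] -> [7, 8, 14]
Merge: [3, 11, 14] + [7, 8, 14] -> [3, 7, 8, 11, 14, 14]

Final sorted array: [3, 7, 8, 11, 14, 14]

The merge sort proceeds by recursively splitting the array and merging sorted halves.
After all merges, the sorted array is [3, 7, 8, 11, 14, 14].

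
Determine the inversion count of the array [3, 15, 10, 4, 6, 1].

Finding inversions in [3, 15, 10, 4, 6, 1]:

(0, 5): arr[0]=3 > arr[5]=1
(1, 2): arr[1]=15 > arr[2]=10
(1, 3): arr[1]=15 > arr[3]=4
(1, 4): arr[1]=15 > arr[4]=6
(1, 5): arr[1]=15 > arr[5]=1
(2, 3): arr[2]=10 > arr[3]=4
(2, 4): arr[2]=10 > arr[4]=6
(2, 5): arr[2]=10 > arr[5]=1
(3, 5): arr[3]=4 > arr[5]=1
(4, 5): arr[4]=6 > arr[5]=1

Total inversions: 10

The array has 10 inversion(s): (0,5), (1,2), (1,3), (1,4), (1,5), (2,3), (2,4), (2,5), (3,5), (4,5). Each pair (i,j) satisfies i < j and arr[i] > arr[j].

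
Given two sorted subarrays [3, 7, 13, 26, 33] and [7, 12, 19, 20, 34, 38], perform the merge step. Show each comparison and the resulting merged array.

Merging process:

Compare 3 vs 7: take 3 from left. Merged: [3]
Compare 7 vs 7: take 7 from left. Merged: [3, 7]
Compare 13 vs 7: take 7 from right. Merged: [3, 7, 7]
Compare 13 vs 12: take 12 from right. Merged: [3, 7, 7, 12]
Compare 13 vs 19: take 13 from left. Merged: [3, 7, 7, 12, 13]
Compare 26 vs 19: take 19 from right. Merged: [3, 7, 7, 12, 13, 19]
Compare 26 vs 20: take 20 from right. Merged: [3, 7, 7, 12, 13, 19, 20]
Compare 26 vs 34: take 26 from left. Merged: [3, 7, 7, 12, 13, 19, 20, 26]
Compare 33 vs 34: take 33 from left. Merged: [3, 7, 7, 12, 13, 19, 20, 26, 33]
Append remaining from right: [34, 38]. Merged: [3, 7, 7, 12, 13, 19, 20, 26, 33, 34, 38]

Final merged array: [3, 7, 7, 12, 13, 19, 20, 26, 33, 34, 38]
Total comparisons: 9

The merged array is [3, 7, 7, 12, 13, 19, 20, 26, 33, 34, 38], requiring 9 comparisons. The merge step runs in O(n) time where n is the total number of elements.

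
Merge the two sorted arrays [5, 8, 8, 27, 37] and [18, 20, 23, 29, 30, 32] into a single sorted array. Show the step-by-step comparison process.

Merging process:

Compare 5 vs 18: take 5 from left. Merged: [5]
Compare 8 vs 18: take 8 from left. Merged: [5, 8]
Compare 8 vs 18: take 8 from left. Merged: [5, 8, 8]
Compare 27 vs 18: take 18 from right. Merged: [5, 8, 8, 18]
Compare 27 vs 20: take 20 from right. Merged: [5, 8, 8, 18, 20]
Compare 27 vs 23: take 23 from right. Merged: [5, 8, 8, 18, 20, 23]
Compare 27 vs 29: take 27 from left. Merged: [5, 8, 8, 18, 20, 23, 27]
Compare 37 vs 29: take 29 from right. Merged: [5, 8, 8, 18, 20, 23, 27, 29]
Compare 37 vs 30: take 30 from right. Merged: [5, 8, 8, 18, 20, 23, 27, 29, 30]
Compare 37 vs 32: take 32 from right. Merged: [5, 8, 8, 18, 20, 23, 27, 29, 30, 32]
Append remaining from left: [37]. Merged: [5, 8, 8, 18, 20, 23, 27, 29, 30, 32, 37]

Final merged array: [5, 8, 8, 18, 20, 23, 27, 29, 30, 32, 37]
Total comparisons: 10

The merged array is [5, 8, 8, 18, 20, 23, 27, 29, 30, 32, 37], requiring 10 comparisons. The merge step runs in O(n) time where n is the total number of elements.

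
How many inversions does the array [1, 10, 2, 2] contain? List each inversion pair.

Finding inversions in [1, 10, 2, 2]:

(1, 2): arr[1]=10 > arr[2]=2
(1, 3): arr[1]=10 > arr[3]=2

Total inversions: 2

The array has 2 inversion(s): (1,2), (1,3). Each pair (i,j) satisfies i < j and arr[i] > arr[j].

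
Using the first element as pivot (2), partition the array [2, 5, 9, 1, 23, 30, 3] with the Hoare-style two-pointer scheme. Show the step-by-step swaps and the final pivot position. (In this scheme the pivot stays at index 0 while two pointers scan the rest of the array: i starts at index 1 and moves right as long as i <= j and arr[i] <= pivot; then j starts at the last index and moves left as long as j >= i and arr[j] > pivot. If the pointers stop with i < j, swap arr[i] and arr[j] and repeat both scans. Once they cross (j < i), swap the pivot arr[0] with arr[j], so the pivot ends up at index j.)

Hoare-style two-pointer partition with pivot = 2:

Initial array: [2, 5, 9, 1, 23, 30, 3]

Pointers start at i = 1, j = 6.
i stops at index 1 (arr[1]=5 > 2), j stops at index 3 (arr[3]=1 <= 2): swap arr[1] and arr[3], array becomes [2, 1, 9, 5, 23, 30, 3]
i ends at 2, j ends at 1: the pointers have crossed (j < i), so scanning stops.

Swap pivot arr[0] with arr[1] to place pivot at position 1: [1, 2, 9, 5, 23, 30, 3]
Pivot position: 1

After partitioning with pivot 2, the array becomes [1, 2, 9, 5, 23, 30, 3]. The pivot is placed at index 1. All elements to the left of the pivot are <= 2, and all elements to the right are > 2.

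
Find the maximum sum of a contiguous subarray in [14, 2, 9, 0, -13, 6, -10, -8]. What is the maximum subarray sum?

Using Kadane's algorithm on [14, 2, 9, 0, -13, 6, -10, -8]:

Scanning through the array:
Position 1 (value 2): max_ending_here = 16, max_so_far = 16
Position 2 (value 9): max_ending_here = 25, max_so_far = 25
Position 3 (value 0): max_ending_here = 25, max_so_far = 25
Position 4 (value -13): max_ending_here = 12, max_so_far = 25
Position 5 (value 6): max_ending_here = 18, max_so_far = 25
Position 6 (value -10): max_ending_here = 8, max_so_far = 25
Position 7 (value -8): max_ending_here = 0, max_so_far = 25

Maximum subarray: [14, 2, 9]
Maximum sum: 25

The maximum subarray is [14, 2, 9] with sum 25. This subarray runs from index 0 to index 2.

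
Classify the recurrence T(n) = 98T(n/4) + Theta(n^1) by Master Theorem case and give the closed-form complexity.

Master Theorem for T(n) = 98T(n/4) + O(n^1):

a = 98, b = 4, c = 1
log_b(a) = log_4(98) = 3.3074

Case 1: c = 1 < log_4(98) = 3.3074
T(n) = O(n^(log_4 98))

For T(n) = 98T(n/4) + O(n^1): log_4(98) = 3.3074. This is Case 1 of the Master Theorem (c < log_b(a), work dominated by leaves), giving O(n^(log_4 98)).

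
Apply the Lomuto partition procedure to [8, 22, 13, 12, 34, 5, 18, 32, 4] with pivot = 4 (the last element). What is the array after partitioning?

Lomuto partition with pivot = 4:

Initial array: [8, 22, 13, 12, 34, 5, 18, 32, 4]

arr[0]=8 > 4: no swap
arr[1]=22 > 4: no swap
arr[2]=13 > 4: no swap
arr[3]=12 > 4: no swap
arr[4]=34 > 4: no swap
arr[5]=5 > 4: no swap
arr[6]=18 > 4: no swap
arr[7]=32 > 4: no swap

Place pivot at position 0: [4, 22, 13, 12, 34, 5, 18, 32, 8]
Pivot position: 0

After partitioning with pivot 4, the array becomes [4, 22, 13, 12, 34, 5, 18, 32, 8]. The pivot is placed at index 0. All elements to the left of the pivot are <= 4, and all elements to the right are > 4.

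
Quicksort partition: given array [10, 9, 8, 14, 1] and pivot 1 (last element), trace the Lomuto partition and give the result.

Lomuto partition with pivot = 1:

Initial array: [10, 9, 8, 14, 1]

arr[0]=10 > 1: no swap
arr[1]=9 > 1: no swap
arr[2]=8 > 1: no swap
arr[3]=14 > 1: no swap

Place pivot at position 0: [1, 9, 8, 14, 10]
Pivot position: 0

After partitioning with pivot 1, the array becomes [1, 9, 8, 14, 10]. The pivot is placed at index 0. All elements to the left of the pivot are <= 1, and all elements to the right are > 1.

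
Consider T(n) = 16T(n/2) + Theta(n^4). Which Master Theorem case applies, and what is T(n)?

Master Theorem for T(n) = 16T(n/2) + O(n^4):

a = 16, b = 2, c = 4
log_b(a) = log_2(16) = 4.0000

Case 2: c = 4 = log_2(16) = 4.0000
T(n) = O(n^4 log n) = O(n^4 log n)

For T(n) = 16T(n/2) + O(n^4): log_2(16) = 4.0000. This is Case 2 of the Master Theorem (c = log_b(a), equal work at all levels), giving O(n^4 log n).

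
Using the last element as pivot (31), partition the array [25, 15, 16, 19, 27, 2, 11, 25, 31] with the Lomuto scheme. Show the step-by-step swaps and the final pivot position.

Lomuto partition with pivot = 31:

Initial array: [25, 15, 16, 19, 27, 2, 11, 25, 31]

arr[0]=25 <= 31: swap with position 0, array becomes [25, 15, 16, 19, 27, 2, 11, 25, 31]
arr[1]=15 <= 31: swap with position 1, array becomes [25, 15, 16, 19, 27, 2, 11, 25, 31]
arr[2]=16 <= 31: swap with position 2, array becomes [25, 15, 16, 19, 27, 2, 11, 25, 31]
arr[3]=19 <= 31: swap with position 3, array becomes [25, 15, 16, 19, 27, 2, 11, 25, 31]
arr[4]=27 <= 31: swap with position 4, array becomes [25, 15, 16, 19, 27, 2, 11, 25, 31]
arr[5]=2 <= 31: swap with position 5, array becomes [25, 15, 16, 19, 27, 2, 11, 25, 31]
arr[6]=11 <= 31: swap with position 6, array becomes [25, 15, 16, 19, 27, 2, 11, 25, 31]
arr[7]=25 <= 31: swap with position 7, array becomes [25, 15, 16, 19, 27, 2, 11, 25, 31]

Place pivot at position 8: [25, 15, 16, 19, 27, 2, 11, 25, 31]
Pivot position: 8

After partitioning with pivot 31, the array becomes [25, 15, 16, 19, 27, 2, 11, 25, 31]. The pivot is placed at index 8. All elements to the left of the pivot are <= 31, and all elements to the right are > 31.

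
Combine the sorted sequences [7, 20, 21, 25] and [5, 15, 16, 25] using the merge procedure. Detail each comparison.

Merging process:

Compare 7 vs 5: take 5 from right. Merged: [5]
Compare 7 vs 15: take 7 from left. Merged: [5, 7]
Compare 20 vs 15: take 15 from right. Merged: [5, 7, 15]
Compare 20 vs 16: take 16 from right. Merged: [5, 7, 15, 16]
Compare 20 vs 25: take 20 from left. Merged: [5, 7, 15, 16, 20]
Compare 21 vs 25: take 21 from left. Merged: [5, 7, 15, 16, 20, 21]
Compare 25 vs 25: take 25 from left. Merged: [5, 7, 15, 16, 20, 21, 25]
Append remaining from right: [25]. Merged: [5, 7, 15, 16, 20, 21, 25, 25]

Final merged array: [5, 7, 15, 16, 20, 21, 25, 25]
Total comparisons: 7

The merged array is [5, 7, 15, 16, 20, 21, 25, 25], requiring 7 comparisons. The merge step runs in O(n) time where n is the total number of elements.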